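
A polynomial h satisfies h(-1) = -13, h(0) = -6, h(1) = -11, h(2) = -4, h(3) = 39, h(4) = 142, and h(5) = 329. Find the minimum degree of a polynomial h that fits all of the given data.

Forward differences of the values at u = -1, 0, 1, 2, 3, 4, 5:
  h  : -13  -6  -11  -4  39  142  329
  Δ  : 7  -5  7  43  103  187
  Δ^2: -12  12  36  60  84
  Δ^3: 24  24  24  24
  Δ^4: 0  0  0
  Δ^5: 0  0
  Δ^6: 0
The third differences are constant (24) and nonzero, while all higher differences vanish, so the minimal degree is 3.

3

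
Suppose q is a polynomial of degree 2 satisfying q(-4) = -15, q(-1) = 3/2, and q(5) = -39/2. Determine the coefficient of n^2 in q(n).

-1

Write q(n) = an^2 + bn + c. Substituting each data point gives a linear system:
  16a - 4b + c = -15
  a - b + c = 3/2
  25a + 5b + c = -39/2
Solving the system yields a = -1, b = 1/2, c = 3.
So q(n) = -n² + (1/2)n + 3.
The leading coefficient is -1.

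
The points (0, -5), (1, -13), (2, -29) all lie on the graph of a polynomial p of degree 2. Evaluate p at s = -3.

Write p(s) = as^2 + bs + c. Substituting each data point gives a linear system:
  c = -5
  a + b + c = -13
  4a + 2b + c = -29
Solving the system yields a = -4, b = -4, c = -5.
So p(s) = -4s^2 - 4s - 5.
Then p(-3) = -29.

-29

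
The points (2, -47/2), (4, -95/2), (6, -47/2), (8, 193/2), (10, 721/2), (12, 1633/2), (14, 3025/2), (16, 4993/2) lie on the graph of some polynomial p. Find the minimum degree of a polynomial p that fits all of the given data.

3

Forward differences of the values at s = 2, 4, 6, 8, 10, 12, 14, 16:
  p  : -47/2  -95/2  -47/2  193/2  721/2  1633/2  3025/2  4993/2
  Δ  : -24  24  120  264  456  696  984
  Δ^2: 48  96  144  192  240  288
  Δ^3: 48  48  48  48  48
  Δ^4: 0  0  0  0
  Δ^5: 0  0  0
  Δ^6: 0  0
  Δ^7: 0
The third differences are constant (48) and nonzero, while all higher differences vanish, so the minimal degree is 3.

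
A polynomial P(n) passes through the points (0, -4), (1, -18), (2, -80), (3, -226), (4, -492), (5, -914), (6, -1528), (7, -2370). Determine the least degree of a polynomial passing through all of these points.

Forward differences of the values at n = 0, 1, 2, 3, 4, 5, 6, 7:
  P  : -4  -18  -80  -226  -492  -914  -1528  -2370
  Δ  : -14  -62  -146  -266  -422  -614  -842
  Δ^2: -48  -84  -120  -156  -192  -228
  Δ^3: -36  -36  -36  -36  -36
  Δ^4: 0  0  0  0
  Δ^5: 0  0  0
  Δ^6: 0  0
  Δ^7: 0
The third differences are constant (-36) and nonzero, while all higher differences vanish, so the minimal degree is 3.

3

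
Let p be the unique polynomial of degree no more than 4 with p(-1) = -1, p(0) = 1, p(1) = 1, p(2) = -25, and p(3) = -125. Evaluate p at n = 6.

Write p(n) = an^4 + bn^3 + cn^2 + dn + e. Substituting each data point gives a linear system:
  a - b + c - d + e = -1
  e = 1
  a + b + c + d + e = 1
  16a + 8b + 4c + 2d + e = -25
  81a + 27b + 9c + 3d + e = -125
Solving the system yields a = -1, b = -2, c = 0, d = 3, e = 1.
So p(n) = -n^4 - 2n^3 + 3n + 1.
Then p(6) = -1709.

-1709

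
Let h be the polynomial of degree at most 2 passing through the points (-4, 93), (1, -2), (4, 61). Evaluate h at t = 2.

9

Using the Lagrange interpolation formula with nodes -4, 1, 4:
  L_0(t) = (t - 1)(t - 4) / 40
  L_1(t) = (t + 4)(t - 4) / -15
  L_2(t) = (t + 4)(t - 1) / 24
Then h(t) = 93·L_0(t) - 2·L_1(t) + 61·L_2(t).
Expanding and collecting terms gives h(t) = 5t^2 - 4t - 3.
Evaluating at t = 2: h(2) = 9.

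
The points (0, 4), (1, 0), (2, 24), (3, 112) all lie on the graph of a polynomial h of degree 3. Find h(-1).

Forward differences of the values at s = 0, 1, 2, 3:
  h  : 4  0  24  112
  Δ  : -4  24  88
  Δ^2: 28  64
  Δ^3: 36
The third differences are constant, confirming degree 3.
Interpolating (Newton forward form) and evaluating at s = -1 gives h(-1) = 0.

0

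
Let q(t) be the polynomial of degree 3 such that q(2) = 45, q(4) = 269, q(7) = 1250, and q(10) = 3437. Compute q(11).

Using the Lagrange interpolation formula with nodes 2, 4, 7, 10:
  L_0(t) = (t - 4)(t - 7)(t - 10) / -80
  L_1(t) = (t - 2)(t - 7)(t - 10) / 36
  L_2(t) = (t - 2)(t - 4)(t - 10) / -45
  L_3(t) = (t - 2)(t - 4)(t - 7) / 144
Then q(t) = 45·L_0(t) + 269·L_1(t) + 1250·L_2(t) + 3437·L_3(t).
Expanding and collecting terms gives q(t) = 3t³ + 4t² + 4t - 3.
Evaluating at t = 11: q(11) = 4518.

4518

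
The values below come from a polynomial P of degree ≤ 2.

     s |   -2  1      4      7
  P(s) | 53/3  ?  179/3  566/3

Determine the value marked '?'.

8/3

On equispaced nodes a degree-2 polynomial has vanishing third forward difference, so
  - P(-2) + 3·P(1) - 3·P(4) + P(7) = 0.
Substituting the known values and solving for P(1):
  3·P(1) = 8
  P(1) = 8/3.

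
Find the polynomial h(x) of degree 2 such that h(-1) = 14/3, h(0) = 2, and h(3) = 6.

Using the Lagrange interpolation formula with nodes -1, 0, 3:
  L_0(x) = x(x - 3) / 4
  L_1(x) = (x + 1)(x - 3) / -3
  L_2(x) = (x + 1)x / 12
Then h(x) = 14/3·L_0(x) + 2·L_1(x) + 6·L_2(x).
Expanding and collecting terms gives h(x) = x² - (5/3)x + 2.
Check: h(-1) = 14/3. ✓

h(x) = x^2 - (5/3)x + 2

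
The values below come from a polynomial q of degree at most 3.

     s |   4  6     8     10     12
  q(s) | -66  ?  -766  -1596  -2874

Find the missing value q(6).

On equispaced nodes a degree-3 polynomial has vanishing fourth forward difference, so
  q(4) - 4·q(6) + 6·q(8) - 4·q(10) + q(12) = 0.
Substituting the known values and solving for q(6):
  -4·q(6) = 1152
  q(6) = -288.

-288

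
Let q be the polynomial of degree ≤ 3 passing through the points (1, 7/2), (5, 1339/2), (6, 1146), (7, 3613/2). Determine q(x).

q(x) = 5x^3 + 2x^2 - (1/2)x - 3

Write q(x) = ax^3 + bx^2 + cx + d. Substituting each data point gives a linear system:
  a + b + c + d = 7/2
  125a + 25b + 5c + d = 1339/2
  216a + 36b + 6c + d = 1146
  343a + 49b + 7c + d = 3613/2
Solving the system yields a = 5, b = 2, c = -1/2, d = -3.
So q(x) = 5x^3 + 2x^2 - (1/2)x - 3.
Check: q(6) = 1146. ✓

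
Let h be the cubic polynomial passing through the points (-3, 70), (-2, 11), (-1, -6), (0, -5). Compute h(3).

-134

Using the Lagrange interpolation formula with nodes -3, -2, -1, 0:
  L_0(x) = (x + 2)(x + 1)x / -6
  L_1(x) = (x + 3)(x + 1)x / 2
  L_2(x) = (x + 3)(x + 2)x / -2
  L_3(x) = (x + 3)(x + 2)(x + 1) / 6
Then h(x) = 70·L_0(x) + 11·L_1(x) - 6·L_2(x) - 5·L_3(x).
Expanding and collecting terms gives h(x) = -4x³ - 3x² + 2x - 5.
Evaluating at x = 3: h(3) = -134.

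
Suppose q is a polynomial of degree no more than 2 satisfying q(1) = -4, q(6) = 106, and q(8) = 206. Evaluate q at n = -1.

8

Write q(n) = an^2 + bn + c. Substituting each data point gives a linear system:
  a + b + c = -4
  36a + 6b + c = 106
  64a + 8b + c = 206
Solving the system yields a = 4, b = -6, c = -2.
So q(n) = 4n² - 6n - 2.
Then q(-1) = 8.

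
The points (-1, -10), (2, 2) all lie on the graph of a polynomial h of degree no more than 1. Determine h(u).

Write h(u) = au + b. Substituting each data point gives a linear system:
  -a + b = -10
  2a + b = 2
Solving the system yields a = 4, b = -6.
So h(u) = 4u - 6.
Check: h(2) = 2. ✓

h(u) = 4u - 6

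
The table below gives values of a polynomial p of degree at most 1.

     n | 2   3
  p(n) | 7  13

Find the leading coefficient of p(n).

6

Write p(n) = an + b. Substituting each data point gives a linear system:
  2a + b = 7
  3a + b = 13
Solving the system yields a = 6, b = -5.
So p(n) = 6n - 5.
The leading coefficient is 6.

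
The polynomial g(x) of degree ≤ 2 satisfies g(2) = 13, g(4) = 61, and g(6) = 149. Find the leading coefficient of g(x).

5

Write g(x) = ax^2 + bx + c. Substituting each data point gives a linear system:
  4a + 2b + c = 13
  16a + 4b + c = 61
  36a + 6b + c = 149
Solving the system yields a = 5, b = -6, c = 5.
So g(x) = 5x² - 6x + 5.
The leading coefficient is 5.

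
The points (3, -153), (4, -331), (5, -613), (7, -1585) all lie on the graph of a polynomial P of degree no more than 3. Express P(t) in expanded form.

Write P(t) = at^3 + bt^2 + ct + d. Substituting each data point gives a linear system:
  27a + 9b + 3c + d = -153
  64a + 16b + 4c + d = -331
  125a + 25b + 5c + d = -613
  343a + 49b + 7c + d = -1585
Solving the system yields a = -4, b = -4, c = -2, d = -3.
So P(t) = -4t^3 - 4t^2 - 2t - 3.
Check: P(3) = -153. ✓

P(t) = -4t^3 - 4t^2 - 2t - 3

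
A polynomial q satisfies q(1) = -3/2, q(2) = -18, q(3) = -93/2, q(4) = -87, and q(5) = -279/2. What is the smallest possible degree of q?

2

Forward differences of the values at t = 1, 2, 3, 4, 5:
  q  : -3/2  -18  -93/2  -87  -279/2
  Δ  : -33/2  -57/2  -81/2  -105/2
  Δ^2: -12  -12  -12
  Δ^3: 0  0
  Δ^4: 0
The second differences are constant (-12) and nonzero, while all higher differences vanish, so the minimal degree is 2.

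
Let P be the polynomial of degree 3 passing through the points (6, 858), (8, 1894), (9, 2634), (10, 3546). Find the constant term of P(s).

Write P(s) = as^3 + bs^2 + cs + d. Substituting each data point gives a linear system:
  216a + 36b + 6c + d = 858
  512a + 64b + 8c + d = 1894
  729a + 81b + 9c + d = 2634
  1000a + 100b + 10c + d = 3546
Solving the system yields a = 3, b = 5, c = 4, d = 6.
So P(s) = 3s³ + 5s² + 4s + 6.
The constant term is 6.

6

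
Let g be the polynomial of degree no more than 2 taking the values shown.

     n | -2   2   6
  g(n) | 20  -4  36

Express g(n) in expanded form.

Using the Lagrange interpolation formula with nodes -2, 2, 6:
  L_0(n) = (n - 2)(n - 6) / 32
  L_1(n) = (n + 2)(n - 6) / -16
  L_2(n) = (n + 2)(n - 2) / 32
Then g(n) = 20·L_0(n) - 4·L_1(n) + 36·L_2(n).
Expanding and collecting terms gives g(n) = 2n^2 - 6n.
Check: g(2) = -4. ✓

g(n) = 2n^2 - 6n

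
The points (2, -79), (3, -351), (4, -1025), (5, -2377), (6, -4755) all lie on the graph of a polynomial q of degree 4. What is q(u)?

q(u) = -3u^4 - 4u^3 - u + 3

Write q(u) = au^4 + bu^3 + cu^2 + du + e. Substituting each data point gives a linear system:
  16a + 8b + 4c + 2d + e = -79
  81a + 27b + 9c + 3d + e = -351
  256a + 64b + 16c + 4d + e = -1025
  625a + 125b + 25c + 5d + e = -2377
  1296a + 216b + 36c + 6d + e = -4755
Solving the system yields a = -3, b = -4, c = 0, d = -1, e = 3.
So q(u) = -3u^4 - 4u^3 - u + 3.
Check: q(5) = -2377. ✓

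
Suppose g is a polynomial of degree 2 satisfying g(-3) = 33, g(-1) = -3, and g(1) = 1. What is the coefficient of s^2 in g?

5

Write g(s) = as^2 + bs + c. Substituting each data point gives a linear system:
  9a - 3b + c = 33
  a - b + c = -3
  a + b + c = 1
Solving the system yields a = 5, b = 2, c = -6.
So g(s) = 5s² + 2s - 6.
The leading coefficient is 5.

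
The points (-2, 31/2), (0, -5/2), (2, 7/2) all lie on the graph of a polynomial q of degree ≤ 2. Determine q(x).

Write q(x) = ax^2 + bx + c. Substituting each data point gives a linear system:
  4a - 2b + c = 31/2
  c = -5/2
  4a + 2b + c = 7/2
Solving the system yields a = 3, b = -3, c = -5/2.
So q(x) = 3x^2 - 3x - 5/2.
Check: q(0) = -5/2. ✓

q(x) = 3x^2 - 3x - 5/2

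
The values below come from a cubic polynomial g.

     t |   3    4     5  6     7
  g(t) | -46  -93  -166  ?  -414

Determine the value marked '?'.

The 4 known points determine the degree-3 polynomial uniquely.
Write g(t) = at^3 + bt^2 + ct + d. Substituting each data point gives a linear system:
  27a + 9b + 3c + d = -46
  64a + 16b + 4c + d = -93
  125a + 25b + 5c + d = -166
  343a + 49b + 7c + d = -414
Solving the system yields a = -1, b = -1, c = -3, d = -1.
So g(t) = -t³ - t² - 3t - 1.
Then g(6) = -271.

-271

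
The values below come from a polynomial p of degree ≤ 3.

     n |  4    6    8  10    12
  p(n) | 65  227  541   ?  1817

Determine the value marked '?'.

1055

On equispaced nodes a degree-3 polynomial has vanishing fourth forward difference, so
  p(4) - 4·p(6) + 6·p(8) - 4·p(10) + p(12) = 0.
Substituting the known values and solving for p(10):
  -4·p(10) = -4220
  p(10) = 1055.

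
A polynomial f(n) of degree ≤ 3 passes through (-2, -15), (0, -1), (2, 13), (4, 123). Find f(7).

678

Using the Lagrange interpolation formula with nodes -2, 0, 2, 4:
  L_0(n) = n(n - 2)(n - 4) / -48
  L_1(n) = (n + 2)(n - 2)(n - 4) / 16
  L_2(n) = (n + 2)n(n - 4) / -16
  L_3(n) = (n + 2)n(n - 2) / 48
Then f(n) = -15·L_0(n) - 1·L_1(n) + 13·L_2(n) + 123·L_3(n).
Expanding and collecting terms gives f(n) = 2n^3 - n - 1.
Evaluating at n = 7: f(7) = 678.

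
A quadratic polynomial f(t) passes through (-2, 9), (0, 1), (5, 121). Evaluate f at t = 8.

289

Write f(t) = at^2 + bt + c. Substituting each data point gives a linear system:
  4a - 2b + c = 9
  c = 1
  25a + 5b + c = 121
Solving the system yields a = 4, b = 4, c = 1.
So f(t) = 4t^2 + 4t + 1.
Then f(8) = 289.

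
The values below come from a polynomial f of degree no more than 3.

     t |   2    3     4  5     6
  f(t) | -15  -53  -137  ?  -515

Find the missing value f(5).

-285

On equispaced nodes a degree-3 polynomial has vanishing fourth forward difference, so
  f(2) - 4·f(3) + 6·f(4) - 4·f(5) + f(6) = 0.
Substituting the known values and solving for f(5):
  -4·f(5) = 1140
  f(5) = -285.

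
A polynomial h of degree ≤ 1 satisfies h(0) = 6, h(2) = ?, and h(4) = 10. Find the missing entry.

8

The 2 known points determine the degree-1 polynomial uniquely.
Write h(u) = au + b. Substituting each data point gives a linear system:
  b = 6
  4a + b = 10
Solving the system yields a = 1, b = 6.
So h(u) = u + 6.
Then h(2) = 8.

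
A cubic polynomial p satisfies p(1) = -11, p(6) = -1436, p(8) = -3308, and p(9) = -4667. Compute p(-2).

Write p(u) = au^3 + bu^2 + cu + d. Substituting each data point gives a linear system:
  a + b + c + d = -11
  216a + 36b + 6c + d = -1436
  512a + 64b + 8c + d = -3308
  729a + 81b + 9c + d = -4667
Solving the system yields a = -6, b = -3, c = -6, d = 4.
So p(u) = -6u^3 - 3u^2 - 6u + 4.
Then p(-2) = 52.

52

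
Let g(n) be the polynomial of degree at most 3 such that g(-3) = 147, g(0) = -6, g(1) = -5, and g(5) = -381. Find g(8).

Using the Lagrange interpolation formula with nodes -3, 0, 1, 5:
  L_0(n) = n(n - 1)(n - 5) / -96
  L_1(n) = (n + 3)(n - 1)(n - 5) / 15
  L_2(n) = (n + 3)n(n - 5) / -16
  L_3(n) = (n + 3)n(n - 1) / 160
Then g(n) = 147·L_0(n) - 6·L_1(n) - 5·L_2(n) - 381·L_3(n).
Expanding and collecting terms gives g(n) = -4n^3 + 5n^2 - 6.
Evaluating at n = 8: g(8) = -1734.

-1734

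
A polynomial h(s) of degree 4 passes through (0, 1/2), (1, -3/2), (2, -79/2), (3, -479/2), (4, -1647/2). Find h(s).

h(s) = -4s^4 + 3s^3 + s^2 - 2s + 1/2

Write h(s) = as^4 + bs^3 + cs^2 + ds + e. Substituting each data point gives a linear system:
  e = 1/2
  a + b + c + d + e = -3/2
  16a + 8b + 4c + 2d + e = -79/2
  81a + 27b + 9c + 3d + e = -479/2
  256a + 64b + 16c + 4d + e = -1647/2
Solving the system yields a = -4, b = 3, c = 1, d = -2, e = 1/2.
So h(s) = -4s^4 + 3s^3 + s^2 - 2s + 1/2.
Check: h(2) = -79/2. ✓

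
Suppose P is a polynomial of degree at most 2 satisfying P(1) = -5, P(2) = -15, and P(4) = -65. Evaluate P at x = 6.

Write P(x) = ax^2 + bx + c. Substituting each data point gives a linear system:
  a + b + c = -5
  4a + 2b + c = -15
  16a + 4b + c = -65
Solving the system yields a = -5, b = 5, c = -5.
So P(x) = -5x² + 5x - 5.
Then P(6) = -155.

-155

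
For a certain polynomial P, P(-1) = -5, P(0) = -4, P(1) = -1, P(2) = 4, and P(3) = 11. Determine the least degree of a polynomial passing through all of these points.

Forward differences of the values at t = -1, 0, 1, 2, 3:
  P  : -5  -4  -1  4  11
  Δ  : 1  3  5  7
  Δ^2: 2  2  2
  Δ^3: 0  0
  Δ^4: 0
The second differences are constant (2) and nonzero, while all higher differences vanish, so the minimal degree is 2.

2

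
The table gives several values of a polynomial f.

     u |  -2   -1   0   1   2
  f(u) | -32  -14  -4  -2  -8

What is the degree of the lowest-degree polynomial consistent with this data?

2

Forward differences of the values at u = -2, -1, 0, 1, 2:
  f  : -32  -14  -4  -2  -8
  Δ  : 18  10  2  -6
  Δ^2: -8  -8  -8
  Δ^3: 0  0
  Δ^4: 0
The second differences are constant (-8) and nonzero, while all higher differences vanish, so the minimal degree is 2.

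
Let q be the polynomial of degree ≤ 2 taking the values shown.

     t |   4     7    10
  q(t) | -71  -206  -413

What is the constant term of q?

-3

Write q(t) = at^2 + bt + c. Substituting each data point gives a linear system:
  16a + 4b + c = -71
  49a + 7b + c = -206
  100a + 10b + c = -413
Solving the system yields a = -4, b = -1, c = -3.
So q(t) = -4t^2 - t - 3.
The constant term is -3.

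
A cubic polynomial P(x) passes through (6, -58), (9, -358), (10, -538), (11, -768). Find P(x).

Write P(x) = ax^3 + bx^2 + cx + d. Substituting each data point gives a linear system:
  216a + 36b + 6c + d = -58
  729a + 81b + 9c + d = -358
  1000a + 100b + 10c + d = -538
  1331a + 121b + 11c + d = -768
Solving the system yields a = -1, b = 5, c = -4, d = 2.
So P(x) = -x^3 + 5x^2 - 4x + 2.
Check: P(9) = -358. ✓

P(x) = -x^3 + 5x^2 - 4x + 2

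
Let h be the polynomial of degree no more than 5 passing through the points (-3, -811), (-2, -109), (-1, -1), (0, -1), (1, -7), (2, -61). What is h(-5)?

-9301

Using the Lagrange interpolation formula with nodes -3, -2, -1, 0, 1, 2:
  L_0(x) = (x + 2)(x + 1)x(x - 1)(x - 2) / -120
  L_1(x) = (x + 3)(x + 1)x(x - 1)(x - 2) / 24
  L_2(x) = (x + 3)(x + 2)x(x - 1)(x - 2) / -12
  L_3(x) = (x + 3)(x + 2)(x + 1)(x - 1)(x - 2) / 12
  L_4(x) = (x + 3)(x + 2)(x + 1)x(x - 2) / -24
  L_5(x) = (x + 3)(x + 2)(x + 1)x(x - 1) / 120
Then h(x) = -811·L_0(x) - 109·L_1(x) - 1·L_2(x) - 1·L_3(x) - 7·L_4(x) - 61·L_5(x).
Expanding and collecting terms gives h(x) = 2x^5 - 6x^4 - 5x^3 + 3x^2 - 1.
Evaluating at x = -5: h(-5) = -9301.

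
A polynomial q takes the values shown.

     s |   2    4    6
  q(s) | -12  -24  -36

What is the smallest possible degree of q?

Forward differences of the values at s = 2, 4, 6:
  q  : -12  -24  -36
  Δ  : -12  -12
  Δ^2: 0
The first differences are constant (-12) and nonzero, while all higher differences vanish, so the minimal degree is 1.

1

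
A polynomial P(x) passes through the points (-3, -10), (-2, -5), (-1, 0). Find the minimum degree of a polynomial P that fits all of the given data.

Forward differences of the values at x = -3, -2, -1:
  P  : -10  -5  0
  Δ  : 5  5
  Δ^2: 0
The first differences are constant (5) and nonzero, while all higher differences vanish, so the minimal degree is 1.

1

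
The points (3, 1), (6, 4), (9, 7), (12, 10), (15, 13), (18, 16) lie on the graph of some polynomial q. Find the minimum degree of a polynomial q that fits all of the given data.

1

Forward differences of the values at t = 3, 6, 9, 12, 15, 18:
  q  : 1  4  7  10  13  16
  Δ  : 3  3  3  3  3
  Δ^2: 0  0  0  0
  Δ^3: 0  0  0
  Δ^4: 0  0
  Δ^5: 0
The first differences are constant (3) and nonzero, while all higher differences vanish, so the minimal degree is 1.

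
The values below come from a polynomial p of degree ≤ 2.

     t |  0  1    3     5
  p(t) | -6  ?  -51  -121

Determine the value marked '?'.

The 3 known points determine the degree-2 polynomial uniquely.
Write p(t) = at^2 + bt + c. Substituting each data point gives a linear system:
  c = -6
  9a + 3b + c = -51
  25a + 5b + c = -121
Solving the system yields a = -4, b = -3, c = -6.
So p(t) = -4t^2 - 3t - 6.
Then p(1) = -13.

-13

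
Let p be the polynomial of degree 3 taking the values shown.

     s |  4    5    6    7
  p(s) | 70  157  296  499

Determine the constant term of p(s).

Write p(s) = as^3 + bs^2 + cs + d. Substituting each data point gives a linear system:
  64a + 16b + 4c + d = 70
  125a + 25b + 5c + d = 157
  216a + 36b + 6c + d = 296
  343a + 49b + 7c + d = 499
Solving the system yields a = 2, b = -4, c = 1, d = 2.
So p(s) = 2s^3 - 4s^2 + s + 2.
The constant term is 2.

2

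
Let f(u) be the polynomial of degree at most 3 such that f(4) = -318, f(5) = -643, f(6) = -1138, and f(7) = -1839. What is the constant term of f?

2

Write f(u) = au^3 + bu^2 + cu + d. Substituting each data point gives a linear system:
  64a + 16b + 4c + d = -318
  125a + 25b + 5c + d = -643
  216a + 36b + 6c + d = -1138
  343a + 49b + 7c + d = -1839
Solving the system yields a = -6, b = 5, c = -4, d = 2.
So f(u) = -6u³ + 5u² - 4u + 2.
The constant term is 2.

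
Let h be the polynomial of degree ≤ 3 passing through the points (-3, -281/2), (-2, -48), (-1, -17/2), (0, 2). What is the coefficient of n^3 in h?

Write h(n) = an^3 + bn^2 + cn + d. Substituting each data point gives a linear system:
  -27a + 9b - 3c + d = -281/2
  -8a + 4b - 2c + d = -48
  -a + b - c + d = -17/2
  d = 2
Solving the system yields a = 4, b = -5/2, c = 4, d = 2.
So h(n) = 4n³ - (5/2)n² + 4n + 2.
The leading coefficient is 4.

4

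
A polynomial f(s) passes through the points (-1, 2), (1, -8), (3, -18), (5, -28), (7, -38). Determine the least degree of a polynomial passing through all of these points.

Forward differences of the values at s = -1, 1, 3, 5, 7:
  f  : 2  -8  -18  -28  -38
  Δ  : -10  -10  -10  -10
  Δ^2: 0  0  0
  Δ^3: 0  0
  Δ^4: 0
The first differences are constant (-10) and nonzero, while all higher differences vanish, so the minimal degree is 1.

1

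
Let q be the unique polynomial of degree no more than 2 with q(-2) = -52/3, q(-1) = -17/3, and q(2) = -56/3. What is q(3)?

Write q(s) = as^2 + bs + c. Substituting each data point gives a linear system:
  4a - 2b + c = -52/3
  a - b + c = -17/3
  4a + 2b + c = -56/3
Solving the system yields a = -4, b = -1/3, c = -2.
So q(s) = -4s^2 - (1/3)s - 2.
Then q(3) = -39.

-39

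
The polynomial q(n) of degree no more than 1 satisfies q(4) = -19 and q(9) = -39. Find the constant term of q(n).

Write q(n) = an + b. Substituting each data point gives a linear system:
  4a + b = -19
  9a + b = -39
Solving the system yields a = -4, b = -3.
So q(n) = -4n - 3.
The constant term is -3.

-3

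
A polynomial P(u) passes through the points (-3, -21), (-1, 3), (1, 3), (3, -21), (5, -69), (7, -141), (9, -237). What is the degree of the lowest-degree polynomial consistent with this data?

Forward differences of the values at u = -3, -1, 1, 3, 5, 7, 9:
  P  : -21  3  3  -21  -69  -141  -237
  Δ  : 24  0  -24  -48  -72  -96
  Δ^2: -24  -24  -24  -24  -24
  Δ^3: 0  0  0  0
  Δ^4: 0  0  0
  Δ^5: 0  0
  Δ^6: 0
The second differences are constant (-24) and nonzero, while all higher differences vanish, so the minimal degree is 2.

2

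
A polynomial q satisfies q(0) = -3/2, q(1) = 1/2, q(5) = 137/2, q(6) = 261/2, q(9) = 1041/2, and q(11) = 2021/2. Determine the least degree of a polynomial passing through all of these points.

Divided differences on the nodes 0, 1, 5, 6, 9, 11:
  order 0: -3/2  1/2  137/2  261/2  1041/2  2021/2
  order 1: 2  17  62  130  245
  order 2: 3  9  17  23
  order 3: 1  1  1
  order 4: 0  0
  order 5: 0
The order-3 divided differences are all 1 (nonzero) and every higher order vanishes, so the data lies on a polynomial of degree exactly 3.

3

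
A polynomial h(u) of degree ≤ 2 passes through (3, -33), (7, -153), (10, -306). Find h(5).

Write h(u) = au^2 + bu + c. Substituting each data point gives a linear system:
  9a + 3b + c = -33
  49a + 7b + c = -153
  100a + 10b + c = -306
Solving the system yields a = -3, b = 0, c = -6.
So h(u) = -3u^2 - 6.
Then h(5) = -81.

-81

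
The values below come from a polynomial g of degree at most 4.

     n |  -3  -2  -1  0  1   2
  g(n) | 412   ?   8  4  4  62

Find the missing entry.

On equispaced nodes a degree-4 polynomial has vanishing fifth forward difference, so
  - g(-3) + 5·g(-2) - 10·g(-1) + 10·g(0) - 5·g(1) + g(2) = 0.
Substituting the known values and solving for g(-2):
  5·g(-2) = 410
  g(-2) = 82.

82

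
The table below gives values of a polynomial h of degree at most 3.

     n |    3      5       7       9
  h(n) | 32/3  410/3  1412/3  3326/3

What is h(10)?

4715/3

Using the Lagrange interpolation formula with nodes 3, 5, 7, 9:
  L_0(n) = (n - 5)(n - 7)(n - 9) / -48
  L_1(n) = (n - 3)(n - 7)(n - 9) / 16
  L_2(n) = (n - 3)(n - 5)(n - 9) / -16
  L_3(n) = (n - 3)(n - 5)(n - 7) / 48
Then h(n) = 32/3·L_0(n) + 410/3·L_1(n) + 1412/3·L_2(n) + 3326/3·L_3(n).
Expanding and collecting terms gives h(n) = 2n^3 - 4n^2 - 3n + 5/3.
Evaluating at n = 10: h(10) = 4715/3.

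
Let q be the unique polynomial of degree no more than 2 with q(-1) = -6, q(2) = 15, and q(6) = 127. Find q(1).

2

Write q(s) = as^2 + bs + c. Substituting each data point gives a linear system:
  a - b + c = -6
  4a + 2b + c = 15
  36a + 6b + c = 127
Solving the system yields a = 3, b = 4, c = -5.
So q(s) = 3s² + 4s - 5.
Then q(1) = 2.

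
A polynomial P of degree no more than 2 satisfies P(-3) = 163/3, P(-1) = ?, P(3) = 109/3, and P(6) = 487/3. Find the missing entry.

The 3 known points determine the degree-2 polynomial uniquely.
Write P(n) = an^2 + bn + c. Substituting each data point gives a linear system:
  9a - 3b + c = 163/3
  9a + 3b + c = 109/3
  36a + 6b + c = 487/3
Solving the system yields a = 5, b = -3, c = 1/3.
So P(n) = 5n² - 3n + 1/3.
Then P(-1) = 25/3.

25/3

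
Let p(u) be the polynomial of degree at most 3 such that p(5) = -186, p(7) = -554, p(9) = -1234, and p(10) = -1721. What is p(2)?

Write p(u) = au^3 + bu^2 + cu + d. Substituting each data point gives a linear system:
  125a + 25b + 5c + d = -186
  343a + 49b + 7c + d = -554
  729a + 81b + 9c + d = -1234
  1000a + 100b + 10c + d = -1721
Solving the system yields a = -2, b = 3, c = -2, d = -1.
So p(u) = -2u³ + 3u² - 2u - 1.
Then p(2) = -9.

-9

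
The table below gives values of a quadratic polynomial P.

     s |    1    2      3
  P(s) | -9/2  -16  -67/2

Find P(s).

P(s) = -3s^2 - (5/2)s + 1

Write P(s) = as^2 + bs + c. Substituting each data point gives a linear system:
  a + b + c = -9/2
  4a + 2b + c = -16
  9a + 3b + c = -67/2
Solving the system yields a = -3, b = -5/2, c = 1.
So P(s) = -3s² - (5/2)s + 1.
Check: P(1) = -9/2. ✓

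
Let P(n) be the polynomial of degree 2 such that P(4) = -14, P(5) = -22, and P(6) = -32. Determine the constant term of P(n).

Write P(n) = an^2 + bn + c. Substituting each data point gives a linear system:
  16a + 4b + c = -14
  25a + 5b + c = -22
  36a + 6b + c = -32
Solving the system yields a = -1, b = 1, c = -2.
So P(n) = -n² + n - 2.
The constant term is -2.

-2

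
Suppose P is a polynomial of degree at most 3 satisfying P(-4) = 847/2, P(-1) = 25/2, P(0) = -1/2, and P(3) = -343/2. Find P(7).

Write P(n) = an^3 + bn^2 + cn + d. Substituting each data point gives a linear system:
  -64a + 16b - 4c + d = 847/2
  -a + b - c + d = 25/2
  d = -1/2
  27a + 9b + 3c + d = -343/2
Solving the system yields a = -6, b = 1, c = -6, d = -1/2.
So P(n) = -6n³ + n² - 6n - 1/2.
Then P(7) = -4103/2.

-4103/2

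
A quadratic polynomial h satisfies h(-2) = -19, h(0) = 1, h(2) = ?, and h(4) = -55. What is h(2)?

-11

The 3 known points determine the degree-2 polynomial uniquely.
Write h(u) = au^2 + bu + c. Substituting each data point gives a linear system:
  4a - 2b + c = -19
  c = 1
  16a + 4b + c = -55
Solving the system yields a = -4, b = 2, c = 1.
So h(u) = -4u^2 + 2u + 1.
Then h(2) = -11.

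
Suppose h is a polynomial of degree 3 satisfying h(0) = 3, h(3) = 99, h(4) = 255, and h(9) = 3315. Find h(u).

Write h(u) = au^3 + bu^2 + cu + d. Substituting each data point gives a linear system:
  d = 3
  27a + 9b + 3c + d = 99
  64a + 16b + 4c + d = 255
  729a + 81b + 9c + d = 3315
Solving the system yields a = 5, b = -4, c = -1, d = 3.
So h(u) = 5u³ - 4u² - u + 3.
Check: h(0) = 3. ✓

h(u) = 5u^3 - 4u^2 - u + 3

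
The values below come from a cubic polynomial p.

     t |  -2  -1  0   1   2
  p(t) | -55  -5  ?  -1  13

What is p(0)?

3

On equispaced nodes a degree-3 polynomial has vanishing fourth forward difference, so
  p(-2) - 4·p(-1) + 6·p(0) - 4·p(1) + p(2) = 0.
Substituting the known values and solving for p(0):
  6·p(0) = 18
  p(0) = 3.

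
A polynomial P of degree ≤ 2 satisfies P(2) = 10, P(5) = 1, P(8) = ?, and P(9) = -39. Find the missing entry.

-26

The 3 known points determine the degree-2 polynomial uniquely.
Write P(n) = an^2 + bn + c. Substituting each data point gives a linear system:
  4a + 2b + c = 10
  25a + 5b + c = 1
  81a + 9b + c = -39
Solving the system yields a = -1, b = 4, c = 6.
So P(n) = -n^2 + 4n + 6.
Then P(8) = -26.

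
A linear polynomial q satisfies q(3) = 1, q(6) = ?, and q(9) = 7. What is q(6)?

4

On equispaced nodes a degree-1 polynomial has vanishing second forward difference, so
  q(3) - 2·q(6) + q(9) = 0.
Substituting the known values and solving for q(6):
  -2·q(6) = -8
  q(6) = 4.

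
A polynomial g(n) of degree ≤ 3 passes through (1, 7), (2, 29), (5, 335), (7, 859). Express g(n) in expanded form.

g(n) = 2n^3 + 4n^2 - 4n + 5

Using the Lagrange interpolation formula with nodes 1, 2, 5, 7:
  L_0(n) = (n - 2)(n - 5)(n - 7) / -24
  L_1(n) = (n - 1)(n - 5)(n - 7) / 15
  L_2(n) = (n - 1)(n - 2)(n - 7) / -24
  L_3(n) = (n - 1)(n - 2)(n - 5) / 60
Then g(n) = 7·L_0(n) + 29·L_1(n) + 335·L_2(n) + 859·L_3(n).
Expanding and collecting terms gives g(n) = 2n^3 + 4n^2 - 4n + 5.
Check: g(2) = 29. ✓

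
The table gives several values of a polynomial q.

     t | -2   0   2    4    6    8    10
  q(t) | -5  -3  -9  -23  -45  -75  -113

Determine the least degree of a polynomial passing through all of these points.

2

Forward differences of the values at t = -2, 0, 2, 4, 6, 8, 10:
  q  : -5  -3  -9  -23  -45  -75  -113
  Δ  : 2  -6  -14  -22  -30  -38
  Δ^2: -8  -8  -8  -8  -8
  Δ^3: 0  0  0  0
  Δ^4: 0  0  0
  Δ^5: 0  0
  Δ^6: 0
The second differences are constant (-8) and nonzero, while all higher differences vanish, so the minimal degree is 2.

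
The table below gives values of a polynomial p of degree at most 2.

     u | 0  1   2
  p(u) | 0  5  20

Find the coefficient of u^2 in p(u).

5

Write p(u) = au^2 + bu + c. Substituting each data point gives a linear system:
  c = 0
  a + b + c = 5
  4a + 2b + c = 20
Solving the system yields a = 5, b = 0, c = 0.
So p(u) = 5u².
The leading coefficient is 5.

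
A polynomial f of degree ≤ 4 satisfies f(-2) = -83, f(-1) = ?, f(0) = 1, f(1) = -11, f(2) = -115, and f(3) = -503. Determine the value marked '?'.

On equispaced nodes a degree-4 polynomial has vanishing fifth forward difference, so
  - f(-2) + 5·f(-1) - 10·f(0) + 10·f(1) - 5·f(2) + f(3) = 0.
Substituting the known values and solving for f(-1):
  5·f(-1) = -35
  f(-1) = -7.

-7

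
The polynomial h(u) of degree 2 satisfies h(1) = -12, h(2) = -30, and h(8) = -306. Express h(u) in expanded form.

h(u) = -4u^2 - 6u - 2

Write h(u) = au^2 + bu + c. Substituting each data point gives a linear system:
  a + b + c = -12
  4a + 2b + c = -30
  64a + 8b + c = -306
Solving the system yields a = -4, b = -6, c = -2.
So h(u) = -4u^2 - 6u - 2.
Check: h(1) = -12. ✓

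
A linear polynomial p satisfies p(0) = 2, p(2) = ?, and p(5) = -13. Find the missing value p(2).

The 2 known points determine the degree-1 polynomial uniquely.
Write p(u) = au + b. Substituting each data point gives a linear system:
  b = 2
  5a + b = -13
Solving the system yields a = -3, b = 2.
So p(u) = -3u + 2.
Then p(2) = -4.

-4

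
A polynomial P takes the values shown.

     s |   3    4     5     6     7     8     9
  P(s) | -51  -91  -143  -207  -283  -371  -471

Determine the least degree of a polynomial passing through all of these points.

Forward differences of the values at s = 3, 4, 5, 6, 7, 8, 9:
  P  : -51  -91  -143  -207  -283  -371  -471
  Δ  : -40  -52  -64  -76  -88  -100
  Δ^2: -12  -12  -12  -12  -12
  Δ^3: 0  0  0  0
  Δ^4: 0  0  0
  Δ^5: 0  0
  Δ^6: 0
The second differences are constant (-12) and nonzero, while all higher differences vanish, so the minimal degree is 2.

2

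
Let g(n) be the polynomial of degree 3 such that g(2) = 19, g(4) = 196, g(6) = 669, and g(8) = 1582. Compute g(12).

5304

Write g(n) = an^3 + bn^2 + cn + d. Substituting each data point gives a linear system:
  8a + 4b + 2c + d = 19
  64a + 16b + 4c + d = 196
  216a + 36b + 6c + d = 669
  512a + 64b + 8c + d = 1582
Solving the system yields a = 3, b = 1, c = -3/2, d = -6.
So g(n) = 3n³ + n² - (3/2)n - 6.
Then g(12) = 5304.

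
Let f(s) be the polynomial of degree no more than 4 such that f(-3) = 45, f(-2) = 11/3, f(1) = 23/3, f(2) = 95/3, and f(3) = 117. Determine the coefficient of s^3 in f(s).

1

Write f(s) = as^4 + bs^3 + cs^2 + ds + e. Substituting each data point gives a linear system:
  81a - 27b + 9c - 3d + e = 45
  16a - 8b + 4c - 2d + e = 11/3
  a + b + c + d + e = 23/3
  16a + 8b + 4c + 2d + e = 95/3
  81a + 27b + 9c + 3d + e = 117
Solving the system yields a = 1, b = 1, c = -1/3, d = 3, e = 3.
So f(s) = s^4 + s^3 - (1/3)s^2 + 3s + 3.
The coefficient of s^3 is 1.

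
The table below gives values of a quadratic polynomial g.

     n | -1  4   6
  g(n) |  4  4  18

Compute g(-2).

10

Using the Lagrange interpolation formula with nodes -1, 4, 6:
  L_0(n) = (n - 4)(n - 6) / 35
  L_1(n) = (n + 1)(n - 6) / -10
  L_2(n) = (n + 1)(n - 4) / 14
Then g(n) = 4·L_0(n) + 4·L_1(n) + 18·L_2(n).
Expanding and collecting terms gives g(n) = n^2 - 3n.
Evaluating at n = -2: g(-2) = 10.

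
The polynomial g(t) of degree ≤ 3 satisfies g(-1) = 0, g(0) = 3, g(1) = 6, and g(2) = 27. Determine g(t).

g(t) = 3t^3 + 3

Write g(t) = at^3 + bt^2 + ct + d. Substituting each data point gives a linear system:
  -a + b - c + d = 0
  d = 3
  a + b + c + d = 6
  8a + 4b + 2c + d = 27
Solving the system yields a = 3, b = 0, c = 0, d = 3.
So g(t) = 3t^3 + 3.
Check: g(0) = 3. ✓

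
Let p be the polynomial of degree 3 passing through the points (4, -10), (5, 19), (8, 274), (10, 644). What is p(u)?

p(u) = u^3 - 3u^2 - 5u - 6

Write p(u) = au^3 + bu^2 + cu + d. Substituting each data point gives a linear system:
  64a + 16b + 4c + d = -10
  125a + 25b + 5c + d = 19
  512a + 64b + 8c + d = 274
  1000a + 100b + 10c + d = 644
Solving the system yields a = 1, b = -3, c = -5, d = -6.
So p(u) = u^3 - 3u^2 - 5u - 6.
Check: p(5) = 19. ✓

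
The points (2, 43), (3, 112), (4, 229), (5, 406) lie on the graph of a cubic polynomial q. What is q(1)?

Using the Lagrange interpolation formula with nodes 2, 3, 4, 5:
  L_0(x) = (x - 3)(x - 4)(x - 5) / -6
  L_1(x) = (x - 2)(x - 4)(x - 5) / 2
  L_2(x) = (x - 2)(x - 3)(x - 5) / -2
  L_3(x) = (x - 2)(x - 3)(x - 4) / 6
Then q(x) = 43·L_0(x) + 112·L_1(x) + 229·L_2(x) + 406·L_3(x).
Expanding and collecting terms gives q(x) = 2x^3 + 6x^2 + x + 1.
Evaluating at x = 1: q(1) = 10.

10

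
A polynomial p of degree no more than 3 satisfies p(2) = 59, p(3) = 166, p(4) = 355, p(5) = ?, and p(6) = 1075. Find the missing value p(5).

The 4 known points determine the degree-3 polynomial uniquely.
Write p(s) = as^3 + bs^2 + cs + d. Substituting each data point gives a linear system:
  8a + 4b + 2c + d = 59
  27a + 9b + 3c + d = 166
  64a + 16b + 4c + d = 355
  216a + 36b + 6c + d = 1075
Solving the system yields a = 4, b = 5, c = 6, d = -5.
So p(s) = 4s^3 + 5s^2 + 6s - 5.
Then p(5) = 650.

650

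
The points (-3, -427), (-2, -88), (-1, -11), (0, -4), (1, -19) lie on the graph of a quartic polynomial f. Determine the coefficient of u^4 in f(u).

-6

Write f(u) = au^4 + bu^3 + cu^2 + du + e. Substituting each data point gives a linear system:
  81a - 27b + 9c - 3d + e = -427
  16a - 8b + 4c - 2d + e = -88
  a - b + c - d + e = -11
  e = -4
  a + b + c + d + e = -19
Solving the system yields a = -6, b = -4, c = -5, d = 0, e = -4.
So f(u) = -6u^4 - 4u^3 - 5u^2 - 4.
The leading coefficient is -6.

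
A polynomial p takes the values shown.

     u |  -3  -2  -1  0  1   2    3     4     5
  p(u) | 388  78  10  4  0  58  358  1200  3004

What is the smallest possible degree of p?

4

Forward differences of the values at u = -3, -2, -1, 0, 1, 2, 3, 4, 5:
  p  : 388  78  10  4  0  58  358  1200  3004
  Δ  : -310  -68  -6  -4  58  300  842  1804
  Δ^2: 242  62  2  62  242  542  962
  Δ^3: -180  -60  60  180  300  420
  Δ^4: 120  120  120  120  120
  Δ^5: 0  0  0  0
  Δ^6: 0  0  0
  Δ^7: 0  0
  Δ^8: 0
The fourth differences are constant (120) and nonzero, while all higher differences vanish, so the minimal degree is 4.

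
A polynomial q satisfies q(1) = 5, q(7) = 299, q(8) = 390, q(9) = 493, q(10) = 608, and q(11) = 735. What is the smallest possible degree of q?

2

Divided differences on the nodes 1, 7, 8, 9, 10, 11:
  order 0: 5  299  390  493  608  735
  order 1: 49  91  103  115  127
  order 2: 6  6  6  6
  order 3: 0  0  0
  order 4: 0  0
  order 5: 0
The order-2 divided differences are all 6 (nonzero) and every higher order vanishes, so the data lies on a polynomial of degree exactly 2.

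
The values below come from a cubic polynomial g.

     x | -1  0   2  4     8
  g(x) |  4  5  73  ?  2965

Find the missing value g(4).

429

The 4 known points determine the degree-3 polynomial uniquely.
Write g(x) = ax^3 + bx^2 + cx + d. Substituting each data point gives a linear system:
  -a + b - c + d = 4
  d = 5
  8a + 4b + 2c + d = 73
  512a + 64b + 8c + d = 2965
Solving the system yields a = 5, b = 6, c = 2, d = 5.
So g(x) = 5x^3 + 6x^2 + 2x + 5.
Then g(4) = 429.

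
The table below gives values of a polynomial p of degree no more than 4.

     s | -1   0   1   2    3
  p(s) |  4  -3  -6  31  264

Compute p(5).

2542

Using the Lagrange interpolation formula with nodes -1, 0, 1, 2, 3:
  L_0(s) = s(s - 1)(s - 2)(s - 3) / 24
  L_1(s) = (s + 1)(s - 1)(s - 2)(s - 3) / -6
  L_2(s) = (s + 1)s(s - 2)(s - 3) / 4
  L_3(s) = (s + 1)s(s - 1)(s - 3) / -6
  L_4(s) = (s + 1)s(s - 1)(s - 2) / 24
Then p(s) = 4·L_0(s) - 3·L_1(s) - 6·L_2(s) + 31·L_3(s) + 264·L_4(s).
Expanding and collecting terms gives p(s) = 5s^4 - 4s^3 - 3s^2 - s - 3.
Evaluating at s = 5: p(5) = 2542.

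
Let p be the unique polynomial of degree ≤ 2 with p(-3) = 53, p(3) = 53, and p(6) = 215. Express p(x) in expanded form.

p(x) = 6x^2 - 1

Write p(x) = ax^2 + bx + c. Substituting each data point gives a linear system:
  9a - 3b + c = 53
  9a + 3b + c = 53
  36a + 6b + c = 215
Solving the system yields a = 6, b = 0, c = -1.
So p(x) = 6x^2 - 1.
Check: p(6) = 215. ✓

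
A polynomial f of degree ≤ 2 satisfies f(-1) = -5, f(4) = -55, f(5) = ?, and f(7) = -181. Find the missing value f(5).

The 3 known points determine the degree-2 polynomial uniquely.
Write f(n) = an^2 + bn + c. Substituting each data point gives a linear system:
  a - b + c = -5
  16a + 4b + c = -55
  49a + 7b + c = -181
Solving the system yields a = -4, b = 2, c = 1.
So f(n) = -4n^2 + 2n + 1.
Then f(5) = -89.

-89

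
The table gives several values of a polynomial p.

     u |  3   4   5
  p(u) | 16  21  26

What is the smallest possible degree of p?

1

Forward differences of the values at u = 3, 4, 5:
  p  : 16  21  26
  Δ  : 5  5
  Δ^2: 0
The first differences are constant (5) and nonzero, while all higher differences vanish, so the minimal degree is 1.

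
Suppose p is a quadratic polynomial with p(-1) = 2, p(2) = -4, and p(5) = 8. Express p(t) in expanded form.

Using the Lagrange interpolation formula with nodes -1, 2, 5:
  L_0(t) = (t - 2)(t - 5) / 18
  L_1(t) = (t + 1)(t - 5) / -9
  L_2(t) = (t + 1)(t - 2) / 18
Then p(t) = 2·L_0(t) - 4·L_1(t) + 8·L_2(t).
Expanding and collecting terms gives p(t) = t² - 3t - 2.
Check: p(2) = -4. ✓

p(t) = t^2 - 3t - 2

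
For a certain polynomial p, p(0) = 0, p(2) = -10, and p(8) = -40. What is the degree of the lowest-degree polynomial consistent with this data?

1

Divided differences on the nodes 0, 2, 8:
  order 0: 0  -10  -40
  order 1: -5  -5
  order 2: 0
The order-1 divided differences are all -5 (nonzero) and every higher order vanishes, so the data lies on a polynomial of degree exactly 1.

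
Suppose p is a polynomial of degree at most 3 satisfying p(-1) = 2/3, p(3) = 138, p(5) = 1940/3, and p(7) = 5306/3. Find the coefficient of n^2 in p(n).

5/3

Write p(n) = an^3 + bn^2 + cn + d. Substituting each data point gives a linear system:
  -a + b - c + d = 2/3
  27a + 9b + 3c + d = 138
  125a + 25b + 5c + d = 1940/3
  343a + 49b + 7c + d = 5306/3
Solving the system yields a = 5, b = 5/3, c = -4, d = 0.
So p(n) = 5n³ + (5/3)n² - 4n.
The coefficient of n^2 is 5/3.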